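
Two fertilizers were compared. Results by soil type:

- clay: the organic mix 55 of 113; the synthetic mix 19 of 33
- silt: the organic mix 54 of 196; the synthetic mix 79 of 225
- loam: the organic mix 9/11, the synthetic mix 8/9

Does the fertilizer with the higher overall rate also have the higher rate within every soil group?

Clay: the organic mix 55/113 = 48.7%, the synthetic mix 19/33 = 57.6% → the synthetic mix
Silt: the organic mix 54/196 = 27.6%, the synthetic mix 79/225 = 35.1% → the synthetic mix
Loam: the organic mix 9/11 = 81.8%, the synthetic mix 8/9 = 88.9% → the synthetic mix
Overall: the organic mix 118/320 = 36.9%, the synthetic mix 106/267 = 39.7% → the synthetic mix
The synthetic mix wins overall and in every soil group — no reversal.

Yes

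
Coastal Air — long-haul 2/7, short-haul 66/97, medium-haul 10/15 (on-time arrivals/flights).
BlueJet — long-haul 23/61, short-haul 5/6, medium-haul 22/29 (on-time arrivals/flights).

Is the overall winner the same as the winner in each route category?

No

Long-haul: Coastal Air 2/7 = 28.6%, BlueJet 23/61 = 37.7% → BlueJet
Short-haul: Coastal Air 66/97 = 68.0%, BlueJet 5/6 = 83.3% → BlueJet
Medium-haul: Coastal Air 10/15 = 66.7%, BlueJet 22/29 = 75.9% → BlueJet
Overall: Coastal Air 78/119 = 65.5%, BlueJet 50/96 = 52.1% → Coastal Air
BlueJet wins each route group but Coastal Air wins overall — the comparison reverses. BlueJet's flights skew toward long-haul, which has a lower base rate.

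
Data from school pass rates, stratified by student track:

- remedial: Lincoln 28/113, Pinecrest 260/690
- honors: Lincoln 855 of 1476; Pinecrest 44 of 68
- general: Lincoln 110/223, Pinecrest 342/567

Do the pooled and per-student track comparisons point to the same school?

No

Remedial: Lincoln 28/113 = 24.8%, Pinecrest 260/690 = 37.7% → Pinecrest
Honors: Lincoln 855/1476 = 57.9%, Pinecrest 44/68 = 64.7% → Pinecrest
General: Lincoln 110/223 = 49.3%, Pinecrest 342/567 = 60.3% → Pinecrest
Overall: Lincoln 993/1812 = 54.8%, Pinecrest 646/1325 = 48.8% → Lincoln
Pinecrest wins each student group but Lincoln wins overall — the comparison reverses. Pinecrest's students skew toward remedial, which has a lower base rate.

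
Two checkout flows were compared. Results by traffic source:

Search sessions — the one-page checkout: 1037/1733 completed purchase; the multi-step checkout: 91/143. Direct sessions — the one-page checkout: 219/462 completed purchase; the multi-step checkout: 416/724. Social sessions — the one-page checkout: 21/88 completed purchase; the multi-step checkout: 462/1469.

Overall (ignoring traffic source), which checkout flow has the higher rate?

Search: the one-page checkout 1037/1733 = 59.8%, the multi-step checkout 91/143 = 63.6% → the multi-step checkout
Direct: the one-page checkout 219/462 = 47.4%, the multi-step checkout 416/724 = 57.5% → the multi-step checkout
Social: the one-page checkout 21/88 = 23.9%, the multi-step checkout 462/1469 = 31.4% → the multi-step checkout
Overall: the one-page checkout 1277/2283 = 55.9%, the multi-step checkout 969/2336 = 41.5% → the one-page checkout
(The multi-step checkout wins every traffic group but the one-page checkout wins overall — the multi-step checkout's sessions skew toward the low-rate social group.)

the one-page checkout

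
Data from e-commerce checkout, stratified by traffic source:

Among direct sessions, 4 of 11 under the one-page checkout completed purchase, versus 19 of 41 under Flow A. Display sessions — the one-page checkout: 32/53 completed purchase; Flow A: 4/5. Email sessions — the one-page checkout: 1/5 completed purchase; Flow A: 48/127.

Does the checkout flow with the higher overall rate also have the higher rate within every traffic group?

No

Direct: the one-page checkout 4/11 = 36.4%, Flow A 19/41 = 46.3% → Flow A
Display: the one-page checkout 32/53 = 60.4%, Flow A 4/5 = 80.0% → Flow A
Email: the one-page checkout 1/5 = 20.0%, Flow A 48/127 = 37.8% → Flow A
Overall: the one-page checkout 37/69 = 53.6%, Flow A 71/173 = 41.0% → the one-page checkout
Flow A wins each traffic group but the one-page checkout wins overall — the comparison reverses. Flow A's sessions skew toward email, which has a lower base rate.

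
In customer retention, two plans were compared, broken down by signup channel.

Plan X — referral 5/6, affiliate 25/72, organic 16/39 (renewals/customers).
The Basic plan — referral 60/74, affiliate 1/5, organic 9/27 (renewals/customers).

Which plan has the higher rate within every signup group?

Plan X

Referral: Plan X 5/6 = 83.3%, the Basic plan 60/74 = 81.1% → Plan X
Affiliate: Plan X 25/72 = 34.7%, the Basic plan 1/5 = 20.0% → Plan X
Organic: Plan X 16/39 = 41.0%, the Basic plan 9/27 = 33.3% → Plan X
Plan X has the higher rate in all 3 groups.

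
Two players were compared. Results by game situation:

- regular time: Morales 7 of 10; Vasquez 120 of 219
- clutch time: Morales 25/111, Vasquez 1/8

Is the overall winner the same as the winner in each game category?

No

Regular time: Morales 7/10 = 70.0%, Vasquez 120/219 = 54.8% → Morales
Clutch time: Morales 25/111 = 22.5%, Vasquez 1/8 = 12.5% → Morales
Overall: Morales 32/121 = 26.4%, Vasquez 121/227 = 53.3% → Vasquez
Morales wins each game group but Vasquez wins overall — the comparison reverses. Morales's attempts skew toward clutch time, which has a lower base rate.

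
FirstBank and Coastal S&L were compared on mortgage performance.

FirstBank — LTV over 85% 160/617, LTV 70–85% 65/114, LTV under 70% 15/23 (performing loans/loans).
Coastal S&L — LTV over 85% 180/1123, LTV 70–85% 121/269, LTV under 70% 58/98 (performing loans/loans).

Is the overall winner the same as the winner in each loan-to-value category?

Yes

LTV over 85%: FirstBank 160/617 = 25.9%, Coastal S&L 180/1123 = 16.0% → FirstBank
LTV 70–85%: FirstBank 65/114 = 57.0%, Coastal S&L 121/269 = 45.0% → FirstBank
LTV under 70%: FirstBank 15/23 = 65.2%, Coastal S&L 58/98 = 59.2% → FirstBank
Overall: FirstBank 240/754 = 31.8%, Coastal S&L 359/1490 = 24.1% → FirstBank
FirstBank wins overall and in every loan-to-value group — no reversal.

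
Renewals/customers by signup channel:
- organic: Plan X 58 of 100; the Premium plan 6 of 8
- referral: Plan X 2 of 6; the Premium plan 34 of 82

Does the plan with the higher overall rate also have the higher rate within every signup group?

No

Organic: Plan X 58/100 = 58.0%, the Premium plan 6/8 = 75.0% → the Premium plan
Referral: Plan X 2/6 = 33.3%, the Premium plan 34/82 = 41.5% → the Premium plan
Overall: Plan X 60/106 = 56.6%, the Premium plan 40/90 = 44.4% → Plan X
The Premium plan wins each signup group but Plan X wins overall — the comparison reverses. The Premium plan's customers skew toward referral, which has a lower base rate.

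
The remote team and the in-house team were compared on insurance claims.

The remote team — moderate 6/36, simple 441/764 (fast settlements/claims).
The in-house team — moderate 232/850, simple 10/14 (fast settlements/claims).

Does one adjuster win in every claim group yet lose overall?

Moderate: the remote team 6/36 = 16.7%, the in-house team 232/850 = 27.3% → the in-house team
Simple: the remote team 441/764 = 57.7%, the in-house team 10/14 = 71.4% → the in-house team
Overall: the remote team 447/800 = 55.9%, the in-house team 242/864 = 28.0% → the remote team
The in-house team wins each claim group but the remote team wins overall — the comparison reverses. The in-house team's claims skew toward moderate, which has a lower base rate.

Yes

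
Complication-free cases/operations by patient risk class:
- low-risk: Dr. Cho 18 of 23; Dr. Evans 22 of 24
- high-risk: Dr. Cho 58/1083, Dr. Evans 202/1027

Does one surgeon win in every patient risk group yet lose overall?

No

Low-risk: Dr. Cho 18/23 = 78.3%, Dr. Evans 22/24 = 91.7% → Dr. Evans
High-risk: Dr. Cho 58/1083 = 5.4%, Dr. Evans 202/1027 = 19.7% → Dr. Evans
Overall: Dr. Cho 76/1106 = 6.9%, Dr. Evans 224/1051 = 21.3% → Dr. Evans
Dr. Evans wins overall and in every patient risk group — no reversal.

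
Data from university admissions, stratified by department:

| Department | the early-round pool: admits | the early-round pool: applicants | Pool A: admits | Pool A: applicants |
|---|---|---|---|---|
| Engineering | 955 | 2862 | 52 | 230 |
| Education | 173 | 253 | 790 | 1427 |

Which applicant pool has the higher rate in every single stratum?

Engineering: the early-round pool 955/2862 = 33.4%, Pool A 52/230 = 22.6% → the early-round pool
Education: the early-round pool 173/253 = 68.4%, Pool A 790/1427 = 55.4% → the early-round pool
The early-round pool has the higher rate in both groups.

the early-round pool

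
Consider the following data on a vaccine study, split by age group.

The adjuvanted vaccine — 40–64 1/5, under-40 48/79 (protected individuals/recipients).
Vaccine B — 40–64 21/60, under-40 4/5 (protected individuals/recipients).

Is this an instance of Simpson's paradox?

Yes

40–64: the adjuvanted vaccine 1/5 = 20.0%, Vaccine B 21/60 = 35.0% → Vaccine B
Under-40: the adjuvanted vaccine 48/79 = 60.8%, Vaccine B 4/5 = 80.0% → Vaccine B
Overall: the adjuvanted vaccine 49/84 = 58.3%, Vaccine B 25/65 = 38.5% → the adjuvanted vaccine
Vaccine B wins each age group but the adjuvanted vaccine wins overall — the comparison reverses. Vaccine B's recipients skew toward 40–64, which has a lower base rate.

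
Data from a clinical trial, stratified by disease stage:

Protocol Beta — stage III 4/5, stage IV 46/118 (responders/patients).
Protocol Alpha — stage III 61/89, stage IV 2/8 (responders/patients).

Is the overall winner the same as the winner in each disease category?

Stage III: Protocol Beta 4/5 = 80.0%, Protocol Alpha 61/89 = 68.5% → Protocol Beta
Stage IV: Protocol Beta 46/118 = 39.0%, Protocol Alpha 2/8 = 25.0% → Protocol Beta
Overall: Protocol Beta 50/123 = 40.7%, Protocol Alpha 63/97 = 64.9% → Protocol Alpha
Protocol Beta wins each disease group but Protocol Alpha wins overall — the comparison reverses. Protocol Beta's patients skew toward stage IV, which has a lower base rate.

No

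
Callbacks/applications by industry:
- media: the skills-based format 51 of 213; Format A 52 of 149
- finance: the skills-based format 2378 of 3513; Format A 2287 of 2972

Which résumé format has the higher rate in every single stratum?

Format A

Media: the skills-based format 51/213 = 23.9%, Format A 52/149 = 34.9% → Format A
Finance: the skills-based format 2378/3513 = 67.7%, Format A 2287/2972 = 77.0% → Format A
Format A has the higher rate in both groups.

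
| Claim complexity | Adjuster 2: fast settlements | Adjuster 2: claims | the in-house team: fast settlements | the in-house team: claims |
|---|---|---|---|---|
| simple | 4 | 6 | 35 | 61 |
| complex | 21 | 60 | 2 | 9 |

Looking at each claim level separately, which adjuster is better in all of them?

Simple: Adjuster 2 4/6 = 66.7%, the in-house team 35/61 = 57.4% → Adjuster 2
Complex: Adjuster 2 21/60 = 35.0%, the in-house team 2/9 = 22.2% → Adjuster 2
Adjuster 2 has the higher rate in both groups.

Adjuster 2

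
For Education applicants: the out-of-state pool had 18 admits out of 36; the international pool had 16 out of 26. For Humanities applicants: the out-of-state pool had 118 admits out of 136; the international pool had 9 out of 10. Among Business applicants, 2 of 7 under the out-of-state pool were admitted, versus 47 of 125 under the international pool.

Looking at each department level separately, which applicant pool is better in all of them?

Education: the out-of-state pool 18/36 = 50.0%, the international pool 16/26 = 61.5% → the international pool
Humanities: the out-of-state pool 118/136 = 86.8%, the international pool 9/10 = 90.0% → the international pool
Business: the out-of-state pool 2/7 = 28.6%, the international pool 47/125 = 37.6% → the international pool
The international pool has the higher rate in all 3 groups.

the international pool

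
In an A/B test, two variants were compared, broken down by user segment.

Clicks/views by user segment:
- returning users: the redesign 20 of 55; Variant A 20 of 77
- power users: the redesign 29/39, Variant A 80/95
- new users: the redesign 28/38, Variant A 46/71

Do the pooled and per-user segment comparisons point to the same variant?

No

Returning users: the redesign 20/55 = 36.4%, Variant A 20/77 = 26.0% → the redesign
Power users: the redesign 29/39 = 74.4%, Variant A 80/95 = 84.2% → Variant A
New users: the redesign 28/38 = 73.7%, Variant A 46/71 = 64.8% → the redesign
Overall: the redesign 77/132 = 58.3%, Variant A 146/243 = 60.1% → Variant A
Neither sweeps: the redesign wins 2 of 3 groups, Variant A wins 1. Variant A wins overall but not every group — no Simpson reversal.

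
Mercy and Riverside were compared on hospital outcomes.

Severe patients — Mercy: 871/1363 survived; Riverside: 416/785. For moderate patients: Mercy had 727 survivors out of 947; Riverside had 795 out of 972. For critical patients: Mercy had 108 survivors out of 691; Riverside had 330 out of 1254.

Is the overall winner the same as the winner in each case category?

Severe: Mercy 871/1363 = 63.9%, Riverside 416/785 = 53.0% → Mercy
Moderate: Mercy 727/947 = 76.8%, Riverside 795/972 = 81.8% → Riverside
Critical: Mercy 108/691 = 15.6%, Riverside 330/1254 = 26.3% → Riverside
Overall: Mercy 1706/3001 = 56.8%, Riverside 1541/3011 = 51.2% → Mercy
Neither sweeps: Mercy wins 1 of 3 groups, Riverside wins 2. Mercy wins overall but not every group — no Simpson reversal.

No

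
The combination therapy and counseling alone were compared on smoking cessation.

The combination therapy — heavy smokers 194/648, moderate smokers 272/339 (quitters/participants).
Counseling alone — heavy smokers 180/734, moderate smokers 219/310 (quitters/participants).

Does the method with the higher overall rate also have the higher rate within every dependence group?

Yes

Heavy smokers: the combination therapy 194/648 = 29.9%, counseling alone 180/734 = 24.5% → the combination therapy
Moderate smokers: the combination therapy 272/339 = 80.2%, counseling alone 219/310 = 70.6% → the combination therapy
Overall: the combination therapy 466/987 = 47.2%, counseling alone 399/1044 = 38.2% → the combination therapy
The combination therapy wins overall and in every dependence group — no reversal.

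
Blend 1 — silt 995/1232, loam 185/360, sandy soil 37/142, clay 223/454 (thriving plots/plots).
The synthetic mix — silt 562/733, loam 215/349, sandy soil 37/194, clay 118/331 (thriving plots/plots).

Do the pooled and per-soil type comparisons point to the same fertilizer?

Silt: Blend 1 995/1232 = 80.8%, the synthetic mix 562/733 = 76.7% → Blend 1
Loam: Blend 1 185/360 = 51.4%, the synthetic mix 215/349 = 61.6% → the synthetic mix
Sandy soil: Blend 1 37/142 = 26.1%, the synthetic mix 37/194 = 19.1% → Blend 1
Clay: Blend 1 223/454 = 49.1%, the synthetic mix 118/331 = 35.6% → Blend 1
Overall: Blend 1 1440/2188 = 65.8%, the synthetic mix 932/1607 = 58.0% → Blend 1
Neither sweeps: Blend 1 wins 3 of 4 groups, the synthetic mix wins 1. Blend 1 wins overall but not every group — no Simpson reversal.

No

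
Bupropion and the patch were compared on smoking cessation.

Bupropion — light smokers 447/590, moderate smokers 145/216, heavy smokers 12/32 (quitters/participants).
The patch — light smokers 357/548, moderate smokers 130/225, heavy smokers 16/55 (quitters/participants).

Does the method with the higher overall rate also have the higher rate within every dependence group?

Light smokers: bupropion 447/590 = 75.8%, the patch 357/548 = 65.1% → bupropion
Moderate smokers: bupropion 145/216 = 67.1%, the patch 130/225 = 57.8% → bupropion
Heavy smokers: bupropion 12/32 = 37.5%, the patch 16/55 = 29.1% → bupropion
Overall: bupropion 604/838 = 72.1%, the patch 503/828 = 60.7% → bupropion
Bupropion wins overall and in every dependence group — no reversal.

Yes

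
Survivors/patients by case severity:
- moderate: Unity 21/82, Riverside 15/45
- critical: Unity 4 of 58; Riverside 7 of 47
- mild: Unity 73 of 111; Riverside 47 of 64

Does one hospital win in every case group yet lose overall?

Moderate: Unity 21/82 = 25.6%, Riverside 15/45 = 33.3% → Riverside
Critical: Unity 4/58 = 6.9%, Riverside 7/47 = 14.9% → Riverside
Mild: Unity 73/111 = 65.8%, Riverside 47/64 = 73.4% → Riverside
Overall: Unity 98/251 = 39.0%, Riverside 69/156 = 44.2% → Riverside
Riverside wins overall and in every case group — no reversal.

No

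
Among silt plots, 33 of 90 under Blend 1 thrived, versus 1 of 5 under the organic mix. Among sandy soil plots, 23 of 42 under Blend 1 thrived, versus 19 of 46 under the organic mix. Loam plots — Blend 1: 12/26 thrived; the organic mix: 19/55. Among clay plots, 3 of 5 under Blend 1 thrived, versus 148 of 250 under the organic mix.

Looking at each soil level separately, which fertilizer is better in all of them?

Silt: Blend 1 33/90 = 36.7%, the organic mix 1/5 = 20.0% → Blend 1
Sandy soil: Blend 1 23/42 = 54.8%, the organic mix 19/46 = 41.3% → Blend 1
Loam: Blend 1 12/26 = 46.2%, the organic mix 19/55 = 34.5% → Blend 1
Clay: Blend 1 3/5 = 60.0%, the organic mix 148/250 = 59.2% → Blend 1
Blend 1 has the higher rate in all 4 groups.

Blend 1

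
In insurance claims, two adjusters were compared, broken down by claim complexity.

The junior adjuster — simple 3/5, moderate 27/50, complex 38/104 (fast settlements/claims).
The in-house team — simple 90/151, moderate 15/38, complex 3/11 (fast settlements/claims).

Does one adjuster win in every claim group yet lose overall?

Yes

Simple: the junior adjuster 3/5 = 60.0%, the in-house team 90/151 = 59.6% → the junior adjuster
Moderate: the junior adjuster 27/50 = 54.0%, the in-house team 15/38 = 39.5% → the junior adjuster
Complex: the junior adjuster 38/104 = 36.5%, the in-house team 3/11 = 27.3% → the junior adjuster
Overall: the junior adjuster 68/159 = 42.8%, the in-house team 108/200 = 54.0% → the in-house team
The junior adjuster wins each claim group but the in-house team wins overall — the comparison reverses. The junior adjuster's claims skew toward complex, which has a lower base rate.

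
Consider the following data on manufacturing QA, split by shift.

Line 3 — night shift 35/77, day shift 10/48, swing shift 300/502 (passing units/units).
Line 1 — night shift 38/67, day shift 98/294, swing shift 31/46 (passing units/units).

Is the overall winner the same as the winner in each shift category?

No

Night shift: Line 3 35/77 = 45.5%, Line 1 38/67 = 56.7% → Line 1
Day shift: Line 3 10/48 = 20.8%, Line 1 98/294 = 33.3% → Line 1
Swing shift: Line 3 300/502 = 59.8%, Line 1 31/46 = 67.4% → Line 1
Overall: Line 3 345/627 = 55.0%, Line 1 167/407 = 41.0% → Line 3
Line 1 wins each shift group but Line 3 wins overall — the comparison reverses. Line 1's units skew toward day shift, which has a lower base rate.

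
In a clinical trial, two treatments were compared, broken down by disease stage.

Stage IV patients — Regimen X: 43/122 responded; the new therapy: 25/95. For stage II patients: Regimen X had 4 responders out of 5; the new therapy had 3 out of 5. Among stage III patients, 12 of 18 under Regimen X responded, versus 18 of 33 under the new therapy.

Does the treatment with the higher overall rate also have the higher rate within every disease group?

Yes

Stage IV: Regimen X 43/122 = 35.2%, the new therapy 25/95 = 26.3% → Regimen X
Stage II: Regimen X 4/5 = 80.0%, the new therapy 3/5 = 60.0% → Regimen X
Stage III: Regimen X 12/18 = 66.7%, the new therapy 18/33 = 54.5% → Regimen X
Overall: Regimen X 59/145 = 40.7%, the new therapy 46/133 = 34.6% → Regimen X
Regimen X wins overall and in every disease group — no reversal.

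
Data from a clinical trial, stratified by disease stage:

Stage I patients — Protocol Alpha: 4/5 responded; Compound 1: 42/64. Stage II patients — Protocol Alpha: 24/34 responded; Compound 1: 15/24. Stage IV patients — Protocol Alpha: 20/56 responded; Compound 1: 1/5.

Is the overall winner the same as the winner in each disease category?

No

Stage I: Protocol Alpha 4/5 = 80.0%, Compound 1 42/64 = 65.6% → Protocol Alpha
Stage II: Protocol Alpha 24/34 = 70.6%, Compound 1 15/24 = 62.5% → Protocol Alpha
Stage IV: Protocol Alpha 20/56 = 35.7%, Compound 1 1/5 = 20.0% → Protocol Alpha
Overall: Protocol Alpha 48/95 = 50.5%, Compound 1 58/93 = 62.4% → Compound 1
Protocol Alpha wins each disease group but Compound 1 wins overall — the comparison reverses. Protocol Alpha's patients skew toward stage IV, which has a lower base rate.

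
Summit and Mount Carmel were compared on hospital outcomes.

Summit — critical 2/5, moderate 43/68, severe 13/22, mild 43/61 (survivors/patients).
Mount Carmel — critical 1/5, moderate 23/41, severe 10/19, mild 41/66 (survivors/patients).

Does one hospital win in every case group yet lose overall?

Critical: Summit 2/5 = 40.0%, Mount Carmel 1/5 = 20.0% → Summit
Moderate: Summit 43/68 = 63.2%, Mount Carmel 23/41 = 56.1% → Summit
Severe: Summit 13/22 = 59.1%, Mount Carmel 10/19 = 52.6% → Summit
Mild: Summit 43/61 = 70.5%, Mount Carmel 41/66 = 62.1% → Summit
Overall: Summit 101/156 = 64.7%, Mount Carmel 75/131 = 57.3% → Summit
Summit wins overall and in every case group — no reversal.

No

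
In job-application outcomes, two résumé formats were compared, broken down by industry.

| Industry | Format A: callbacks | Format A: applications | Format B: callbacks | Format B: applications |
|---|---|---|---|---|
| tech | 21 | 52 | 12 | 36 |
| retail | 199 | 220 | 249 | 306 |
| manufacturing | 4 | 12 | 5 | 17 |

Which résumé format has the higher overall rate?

Tech: Format A 21/52 = 40.4%, Format B 12/36 = 33.3% → Format A
Retail: Format A 199/220 = 90.5%, Format B 249/306 = 81.4% → Format A
Manufacturing: Format A 4/12 = 33.3%, Format B 5/17 = 29.4% → Format A
Overall: Format A 224/284 = 78.9%, Format B 266/359 = 74.1% → Format A

Format A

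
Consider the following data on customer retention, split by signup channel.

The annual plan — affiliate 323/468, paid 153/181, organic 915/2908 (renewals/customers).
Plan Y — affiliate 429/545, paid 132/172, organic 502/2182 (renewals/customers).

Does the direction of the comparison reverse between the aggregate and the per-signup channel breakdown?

No

Affiliate: the annual plan 323/468 = 69.0%, Plan Y 429/545 = 78.7% → Plan Y
Paid: the annual plan 153/181 = 84.5%, Plan Y 132/172 = 76.7% → the annual plan
Organic: the annual plan 915/2908 = 31.5%, Plan Y 502/2182 = 23.0% → the annual plan
Overall: the annual plan 1391/3557 = 39.1%, Plan Y 1063/2899 = 36.7% → the annual plan
Neither sweeps: the annual plan wins 2 of 3 groups, Plan Y wins 1. The annual plan wins overall but not every group — no Simpson reversal.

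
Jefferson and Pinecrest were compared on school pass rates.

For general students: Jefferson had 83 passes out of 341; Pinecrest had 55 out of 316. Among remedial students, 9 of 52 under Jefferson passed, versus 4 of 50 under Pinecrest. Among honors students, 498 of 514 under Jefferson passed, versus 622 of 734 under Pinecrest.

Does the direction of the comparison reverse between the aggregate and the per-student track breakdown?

No

General: Jefferson 83/341 = 24.3%, Pinecrest 55/316 = 17.4% → Jefferson
Remedial: Jefferson 9/52 = 17.3%, Pinecrest 4/50 = 8.0% → Jefferson
Honors: Jefferson 498/514 = 96.9%, Pinecrest 622/734 = 84.7% → Jefferson
Overall: Jefferson 590/907 = 65.0%, Pinecrest 681/1100 = 61.9% → Jefferson
Jefferson wins overall and in every student group — no reversal.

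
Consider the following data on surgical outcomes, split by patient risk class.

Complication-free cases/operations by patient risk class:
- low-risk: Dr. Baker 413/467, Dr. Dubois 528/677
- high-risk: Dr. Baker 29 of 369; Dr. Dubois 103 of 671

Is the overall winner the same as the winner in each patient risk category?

Low-risk: Dr. Baker 413/467 = 88.4%, Dr. Dubois 528/677 = 78.0% → Dr. Baker
High-risk: Dr. Baker 29/369 = 7.9%, Dr. Dubois 103/671 = 15.4% → Dr. Dubois
Overall: Dr. Baker 442/836 = 52.9%, Dr. Dubois 631/1348 = 46.8% → Dr. Baker
Neither sweeps: Dr. Baker wins 1 of 2 groups, Dr. Dubois wins 1. Dr. Baker wins overall but not every group — no Simpson reversal.

No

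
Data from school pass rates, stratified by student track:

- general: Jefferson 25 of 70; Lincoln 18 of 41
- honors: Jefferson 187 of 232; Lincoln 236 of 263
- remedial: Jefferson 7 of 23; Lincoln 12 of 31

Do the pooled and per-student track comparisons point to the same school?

Yes

General: Jefferson 25/70 = 35.7%, Lincoln 18/41 = 43.9% → Lincoln
Honors: Jefferson 187/232 = 80.6%, Lincoln 236/263 = 89.7% → Lincoln
Remedial: Jefferson 7/23 = 30.4%, Lincoln 12/31 = 38.7% → Lincoln
Overall: Jefferson 219/325 = 67.4%, Lincoln 266/335 = 79.4% → Lincoln
Lincoln wins overall and in every student group — no reversal.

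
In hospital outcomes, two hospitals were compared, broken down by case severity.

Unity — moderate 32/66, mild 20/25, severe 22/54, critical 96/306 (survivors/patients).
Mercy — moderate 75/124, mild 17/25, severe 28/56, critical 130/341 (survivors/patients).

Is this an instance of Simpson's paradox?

No

Moderate: Unity 32/66 = 48.5%, Mercy 75/124 = 60.5% → Mercy
Mild: Unity 20/25 = 80.0%, Mercy 17/25 = 68.0% → Unity
Severe: Unity 22/54 = 40.7%, Mercy 28/56 = 50.0% → Mercy
Critical: Unity 96/306 = 31.4%, Mercy 130/341 = 38.1% → Mercy
Overall: Unity 170/451 = 37.7%, Mercy 250/546 = 45.8% → Mercy
Neither sweeps: Unity wins 1 of 4 groups, Mercy wins 3. Mercy wins overall but not every group — no Simpson reversal.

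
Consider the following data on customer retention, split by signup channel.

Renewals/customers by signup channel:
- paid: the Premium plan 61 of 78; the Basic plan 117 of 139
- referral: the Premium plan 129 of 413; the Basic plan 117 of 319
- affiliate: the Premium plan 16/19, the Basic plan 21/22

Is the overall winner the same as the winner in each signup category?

Paid: the Premium plan 61/78 = 78.2%, the Basic plan 117/139 = 84.2% → the Basic plan
Referral: the Premium plan 129/413 = 31.2%, the Basic plan 117/319 = 36.7% → the Basic plan
Affiliate: the Premium plan 16/19 = 84.2%, the Basic plan 21/22 = 95.5% → the Basic plan
Overall: the Premium plan 206/510 = 40.4%, the Basic plan 255/480 = 53.1% → the Basic plan
The Basic plan wins overall and in every signup group — no reversal.

Yes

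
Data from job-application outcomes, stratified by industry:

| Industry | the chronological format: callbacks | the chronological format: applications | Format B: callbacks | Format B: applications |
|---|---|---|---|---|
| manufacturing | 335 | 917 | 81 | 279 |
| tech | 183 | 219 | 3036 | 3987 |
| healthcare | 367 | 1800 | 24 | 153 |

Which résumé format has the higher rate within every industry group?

Manufacturing: the chronological format 335/917 = 36.5%, Format B 81/279 = 29.0% → the chronological format
Tech: the chronological format 183/219 = 83.6%, Format B 3036/3987 = 76.1% → the chronological format
Healthcare: the chronological format 367/1800 = 20.4%, Format B 24/153 = 15.7% → the chronological format
The chronological format has the higher rate in all 3 groups.

the chronological format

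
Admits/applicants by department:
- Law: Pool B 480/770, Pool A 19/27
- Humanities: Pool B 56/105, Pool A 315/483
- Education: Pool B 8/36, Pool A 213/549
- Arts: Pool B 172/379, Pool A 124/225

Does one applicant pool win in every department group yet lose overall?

Law: Pool B 480/770 = 62.3%, Pool A 19/27 = 70.4% → Pool A
Humanities: Pool B 56/105 = 53.3%, Pool A 315/483 = 65.2% → Pool A
Education: Pool B 8/36 = 22.2%, Pool A 213/549 = 38.8% → Pool A
Arts: Pool B 172/379 = 45.4%, Pool A 124/225 = 55.1% → Pool A
Overall: Pool B 716/1290 = 55.5%, Pool A 671/1284 = 52.3% → Pool B
Pool A wins each department group but Pool B wins overall — the comparison reverses. Pool A's applicants skew toward Education, which has a lower base rate.

Yes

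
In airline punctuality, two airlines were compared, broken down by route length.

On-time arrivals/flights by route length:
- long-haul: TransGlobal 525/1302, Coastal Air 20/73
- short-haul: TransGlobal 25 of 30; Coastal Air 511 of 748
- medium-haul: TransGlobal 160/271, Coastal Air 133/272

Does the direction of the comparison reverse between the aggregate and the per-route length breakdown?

Yes

Long-haul: TransGlobal 525/1302 = 40.3%, Coastal Air 20/73 = 27.4% → TransGlobal
Short-haul: TransGlobal 25/30 = 83.3%, Coastal Air 511/748 = 68.3% → TransGlobal
Medium-haul: TransGlobal 160/271 = 59.0%, Coastal Air 133/272 = 48.9% → TransGlobal
Overall: TransGlobal 710/1603 = 44.3%, Coastal Air 664/1093 = 60.8% → Coastal Air
TransGlobal wins each route group but Coastal Air wins overall — the comparison reverses. TransGlobal's flights skew toward long-haul, which has a lower base rate.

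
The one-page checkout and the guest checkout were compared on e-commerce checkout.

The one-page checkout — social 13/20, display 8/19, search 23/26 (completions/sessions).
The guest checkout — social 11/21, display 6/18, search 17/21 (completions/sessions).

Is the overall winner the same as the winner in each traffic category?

Yes

Social: the one-page checkout 13/20 = 65.0%, the guest checkout 11/21 = 52.4% → the one-page checkout
Display: the one-page checkout 8/19 = 42.1%, the guest checkout 6/18 = 33.3% → the one-page checkout
Search: the one-page checkout 23/26 = 88.5%, the guest checkout 17/21 = 81.0% → the one-page checkout
Overall: the one-page checkout 44/65 = 67.7%, the guest checkout 34/60 = 56.7% → the one-page checkout
The one-page checkout wins overall and in every traffic group — no reversal.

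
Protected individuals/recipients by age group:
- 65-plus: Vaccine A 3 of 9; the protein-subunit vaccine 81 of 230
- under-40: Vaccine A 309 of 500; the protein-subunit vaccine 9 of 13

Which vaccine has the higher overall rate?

65-plus: Vaccine A 3/9 = 33.3%, the protein-subunit vaccine 81/230 = 35.2% → the protein-subunit vaccine
Under-40: Vaccine A 309/500 = 61.8%, the protein-subunit vaccine 9/13 = 69.2% → the protein-subunit vaccine
Overall: Vaccine A 312/509 = 61.3%, the protein-subunit vaccine 90/243 = 37.0% → Vaccine A
(The protein-subunit vaccine wins every age group but Vaccine A wins overall — the protein-subunit vaccine's recipients skew toward the low-rate 65-plus group.)

Vaccine A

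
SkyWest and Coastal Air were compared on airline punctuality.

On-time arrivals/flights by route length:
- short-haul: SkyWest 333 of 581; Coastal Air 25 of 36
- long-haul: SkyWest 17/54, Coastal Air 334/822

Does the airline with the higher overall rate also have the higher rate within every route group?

Short-haul: SkyWest 333/581 = 57.3%, Coastal Air 25/36 = 69.4% → Coastal Air
Long-haul: SkyWest 17/54 = 31.5%, Coastal Air 334/822 = 40.6% → Coastal Air
Overall: SkyWest 350/635 = 55.1%, Coastal Air 359/858 = 41.8% → SkyWest
Coastal Air wins each route group but SkyWest wins overall — the comparison reverses. Coastal Air's flights skew toward long-haul, which has a lower base rate.

No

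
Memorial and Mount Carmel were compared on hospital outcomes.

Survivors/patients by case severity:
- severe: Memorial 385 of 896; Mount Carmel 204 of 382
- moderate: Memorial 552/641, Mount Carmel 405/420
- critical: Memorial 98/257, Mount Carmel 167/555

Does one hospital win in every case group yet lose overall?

No

Severe: Memorial 385/896 = 43.0%, Mount Carmel 204/382 = 53.4% → Mount Carmel
Moderate: Memorial 552/641 = 86.1%, Mount Carmel 405/420 = 96.4% → Mount Carmel
Critical: Memorial 98/257 = 38.1%, Mount Carmel 167/555 = 30.1% → Memorial
Overall: Memorial 1035/1794 = 57.7%, Mount Carmel 776/1357 = 57.2% → Memorial
Neither sweeps: Memorial wins 1 of 3 groups, Mount Carmel wins 2. Memorial wins overall but not every group — no Simpson reversal.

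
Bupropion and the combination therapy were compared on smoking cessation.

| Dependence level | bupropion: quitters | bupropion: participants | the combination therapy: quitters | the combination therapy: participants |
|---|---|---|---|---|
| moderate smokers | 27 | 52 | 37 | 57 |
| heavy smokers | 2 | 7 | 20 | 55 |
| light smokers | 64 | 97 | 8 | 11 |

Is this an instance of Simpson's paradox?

Moderate smokers: bupropion 27/52 = 51.9%, the combination therapy 37/57 = 64.9% → the combination therapy
Heavy smokers: bupropion 2/7 = 28.6%, the combination therapy 20/55 = 36.4% → the combination therapy
Light smokers: bupropion 64/97 = 66.0%, the combination therapy 8/11 = 72.7% → the combination therapy
Overall: bupropion 93/156 = 59.6%, the combination therapy 65/123 = 52.8% → bupropion
The combination therapy wins each dependence group but bupropion wins overall — the comparison reverses. The combination therapy's participants skew toward heavy smokers, which has a lower base rate.

Yes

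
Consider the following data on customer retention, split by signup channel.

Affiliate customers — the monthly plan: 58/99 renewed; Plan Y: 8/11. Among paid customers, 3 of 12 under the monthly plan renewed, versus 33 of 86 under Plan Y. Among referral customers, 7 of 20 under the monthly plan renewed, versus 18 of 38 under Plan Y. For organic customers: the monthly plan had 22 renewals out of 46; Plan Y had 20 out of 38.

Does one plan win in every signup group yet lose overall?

Affiliate: the monthly plan 58/99 = 58.6%, Plan Y 8/11 = 72.7% → Plan Y
Paid: the monthly plan 3/12 = 25.0%, Plan Y 33/86 = 38.4% → Plan Y
Referral: the monthly plan 7/20 = 35.0%, Plan Y 18/38 = 47.4% → Plan Y
Organic: the monthly plan 22/46 = 47.8%, Plan Y 20/38 = 52.6% → Plan Y
Overall: the monthly plan 90/177 = 50.8%, Plan Y 79/173 = 45.7% → the monthly plan
Plan Y wins each signup group but the monthly plan wins overall — the comparison reverses. Plan Y's customers skew toward paid, which has a lower base rate.

Yes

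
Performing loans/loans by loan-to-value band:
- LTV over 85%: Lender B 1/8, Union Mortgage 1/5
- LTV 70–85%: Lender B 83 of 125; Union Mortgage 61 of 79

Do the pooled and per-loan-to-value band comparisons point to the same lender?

Yes

LTV over 85%: Lender B 1/8 = 12.5%, Union Mortgage 1/5 = 20.0% → Union Mortgage
LTV 70–85%: Lender B 83/125 = 66.4%, Union Mortgage 61/79 = 77.2% → Union Mortgage
Overall: Lender B 84/133 = 63.2%, Union Mortgage 62/84 = 73.8% → Union Mortgage
Union Mortgage wins overall and in every loan-to-value group — no reversal.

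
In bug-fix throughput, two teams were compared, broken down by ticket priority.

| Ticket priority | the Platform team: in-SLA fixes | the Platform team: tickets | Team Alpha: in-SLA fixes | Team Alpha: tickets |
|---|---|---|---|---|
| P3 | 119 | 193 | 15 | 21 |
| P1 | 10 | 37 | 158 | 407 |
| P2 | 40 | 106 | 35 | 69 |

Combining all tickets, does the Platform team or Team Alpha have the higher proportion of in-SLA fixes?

the Platform team

P3: the Platform team 119/193 = 61.7%, Team Alpha 15/21 = 71.4% → Team Alpha
P1: the Platform team 10/37 = 27.0%, Team Alpha 158/407 = 38.8% → Team Alpha
P2: the Platform team 40/106 = 37.7%, Team Alpha 35/69 = 50.7% → Team Alpha
Overall: the Platform team 169/336 = 50.3%, Team Alpha 208/497 = 41.9% → the Platform team
(Team Alpha wins every ticket group but the Platform team wins overall — Team Alpha's tickets skew toward the low-rate P1 group.)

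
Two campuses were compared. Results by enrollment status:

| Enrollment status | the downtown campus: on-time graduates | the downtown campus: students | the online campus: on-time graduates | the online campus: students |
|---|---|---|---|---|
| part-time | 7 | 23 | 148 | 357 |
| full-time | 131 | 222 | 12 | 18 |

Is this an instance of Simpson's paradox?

Yes

Part-time: the downtown campus 7/23 = 30.4%, the online campus 148/357 = 41.5% → the online campus
Full-time: the downtown campus 131/222 = 59.0%, the online campus 12/18 = 66.7% → the online campus
Overall: the downtown campus 138/245 = 56.3%, the online campus 160/375 = 42.7% → the downtown campus
The online campus wins each enrollment group but the downtown campus wins overall — the comparison reverses. The online campus's students skew toward part-time, which has a lower base rate.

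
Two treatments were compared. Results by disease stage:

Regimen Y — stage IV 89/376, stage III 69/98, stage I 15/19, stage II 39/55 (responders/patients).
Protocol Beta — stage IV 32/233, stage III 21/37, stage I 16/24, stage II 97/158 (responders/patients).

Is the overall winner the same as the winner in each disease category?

Yes

Stage IV: Regimen Y 89/376 = 23.7%, Protocol Beta 32/233 = 13.7% → Regimen Y
Stage III: Regimen Y 69/98 = 70.4%, Protocol Beta 21/37 = 56.8% → Regimen Y
Stage I: Regimen Y 15/19 = 78.9%, Protocol Beta 16/24 = 66.7% → Regimen Y
Stage II: Regimen Y 39/55 = 70.9%, Protocol Beta 97/158 = 61.4% → Regimen Y
Overall: Regimen Y 212/548 = 38.7%, Protocol Beta 166/452 = 36.7% → Regimen Y
Regimen Y wins overall and in every disease group — no reversal.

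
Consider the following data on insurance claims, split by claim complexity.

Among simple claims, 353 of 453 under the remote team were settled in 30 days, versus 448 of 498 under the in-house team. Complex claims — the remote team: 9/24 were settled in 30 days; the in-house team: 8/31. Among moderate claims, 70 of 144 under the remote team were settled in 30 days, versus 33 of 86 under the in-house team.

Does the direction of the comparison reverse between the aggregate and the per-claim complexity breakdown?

No

Simple: the remote team 353/453 = 77.9%, the in-house team 448/498 = 90.0% → the in-house team
Complex: the remote team 9/24 = 37.5%, the in-house team 8/31 = 25.8% → the remote team
Moderate: the remote team 70/144 = 48.6%, the in-house team 33/86 = 38.4% → the remote team
Overall: the remote team 432/621 = 69.6%, the in-house team 489/615 = 79.5% → the in-house team
Neither sweeps: the remote team wins 2 of 3 groups, the in-house team wins 1. The in-house team wins overall but not every group — no Simpson reversal.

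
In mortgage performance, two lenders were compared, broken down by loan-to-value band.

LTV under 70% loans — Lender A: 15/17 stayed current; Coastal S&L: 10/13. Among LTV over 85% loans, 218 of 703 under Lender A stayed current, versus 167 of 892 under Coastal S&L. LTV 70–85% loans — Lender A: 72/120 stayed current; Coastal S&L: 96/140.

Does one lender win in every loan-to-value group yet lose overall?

No

LTV under 70%: Lender A 15/17 = 88.2%, Coastal S&L 10/13 = 76.9% → Lender A
LTV over 85%: Lender A 218/703 = 31.0%, Coastal S&L 167/892 = 18.7% → Lender A
LTV 70–85%: Lender A 72/120 = 60.0%, Coastal S&L 96/140 = 68.6% → Coastal S&L
Overall: Lender A 305/840 = 36.3%, Coastal S&L 273/1045 = 26.1% → Lender A
Neither sweeps: Lender A wins 2 of 3 groups, Coastal S&L wins 1. Lender A wins overall but not every group — no Simpson reversal.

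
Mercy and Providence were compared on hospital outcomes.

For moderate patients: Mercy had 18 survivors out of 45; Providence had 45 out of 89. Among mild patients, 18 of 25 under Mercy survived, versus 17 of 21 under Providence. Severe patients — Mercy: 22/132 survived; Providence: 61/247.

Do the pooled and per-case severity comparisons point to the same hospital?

Yes

Moderate: Mercy 18/45 = 40.0%, Providence 45/89 = 50.6% → Providence
Mild: Mercy 18/25 = 72.0%, Providence 17/21 = 81.0% → Providence
Severe: Mercy 22/132 = 16.7%, Providence 61/247 = 24.7% → Providence
Overall: Mercy 58/202 = 28.7%, Providence 123/357 = 34.5% → Providence
Providence wins overall and in every case group — no reversal.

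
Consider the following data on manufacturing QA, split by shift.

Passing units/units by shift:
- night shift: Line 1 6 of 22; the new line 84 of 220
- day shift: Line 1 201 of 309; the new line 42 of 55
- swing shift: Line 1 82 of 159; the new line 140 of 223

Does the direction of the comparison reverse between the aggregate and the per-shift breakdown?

Night shift: Line 1 6/22 = 27.3%, the new line 84/220 = 38.2% → the new line
Day shift: Line 1 201/309 = 65.0%, the new line 42/55 = 76.4% → the new line
Swing shift: Line 1 82/159 = 51.6%, the new line 140/223 = 62.8% → the new line
Overall: Line 1 289/490 = 59.0%, the new line 266/498 = 53.4% → Line 1
The new line wins each shift group but Line 1 wins overall — the comparison reverses. The new line's units skew toward night shift, which has a lower base rate.

Yes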